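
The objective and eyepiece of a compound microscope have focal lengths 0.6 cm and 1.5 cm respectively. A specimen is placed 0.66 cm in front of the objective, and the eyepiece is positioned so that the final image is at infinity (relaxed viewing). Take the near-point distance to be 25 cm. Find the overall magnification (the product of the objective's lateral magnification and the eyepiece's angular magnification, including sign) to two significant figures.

-170

Objective: 1/d_i = 1/f_obj - 1/d_o = 1/0.6 - 1/0.66 = 0.15152 cm^-1, so d_i = 6.600 cm.
m_obj = -d_i/d_o = -6.600/0.66 = -10.000.
Eyepiece angular magnification (image at infinity): M_eye = D/f_e = 25/1.5 = 16.667.
Overall M = m_obj x M_eye = (-10.000)(16.667) = -166.67.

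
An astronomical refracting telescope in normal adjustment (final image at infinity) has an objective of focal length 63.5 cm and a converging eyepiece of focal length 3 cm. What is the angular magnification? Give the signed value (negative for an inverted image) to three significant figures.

M = -f_obj/f_eye = -63.5/(3) = -21.167.

-21.2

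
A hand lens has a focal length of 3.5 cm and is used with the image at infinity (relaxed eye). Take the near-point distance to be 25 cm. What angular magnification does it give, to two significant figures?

M = D/f = 25/3.5 = 7.143.

7.1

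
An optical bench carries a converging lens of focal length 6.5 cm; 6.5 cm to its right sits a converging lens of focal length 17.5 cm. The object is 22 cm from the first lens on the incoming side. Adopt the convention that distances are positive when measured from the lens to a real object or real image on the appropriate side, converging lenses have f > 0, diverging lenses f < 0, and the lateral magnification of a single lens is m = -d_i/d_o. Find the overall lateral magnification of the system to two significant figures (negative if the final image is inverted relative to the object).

-0.36

Applying the thin-lens equation to the first lens, 1/6.5 = 1/22 + 1/d_i1, which gives d_i1 = 9.226 cm.
Its lateral magnification is m_1 = -d_i1/d_o1 = -(9.226)/22 = -0.4194.
Since 9.226 cm > 6.5 cm, the first image lies past the second lens and serves as a virtual object: d_o2 = L - d_i1 = -2.726 cm.
Applying the thin-lens equation again with f_2 = 17.5 cm and d_o2 = -2.726 cm gives d_i2 = 2.358 cm.
m_2 = -(2.358)/(-2.726) = 0.8652.
Total m = m_1 x m_2 = (-0.4194)(0.8652) = -0.3628.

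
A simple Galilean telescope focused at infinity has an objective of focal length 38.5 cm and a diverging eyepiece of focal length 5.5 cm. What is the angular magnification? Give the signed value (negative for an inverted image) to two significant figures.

M = -f_obj/f_eye = -38.5/(-5.5) = 7.000.

7.0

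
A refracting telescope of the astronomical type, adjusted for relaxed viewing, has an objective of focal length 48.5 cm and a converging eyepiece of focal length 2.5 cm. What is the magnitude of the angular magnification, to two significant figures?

19

|M| = f_obj/|f_eye| = 48.5/2.5 = 19.400.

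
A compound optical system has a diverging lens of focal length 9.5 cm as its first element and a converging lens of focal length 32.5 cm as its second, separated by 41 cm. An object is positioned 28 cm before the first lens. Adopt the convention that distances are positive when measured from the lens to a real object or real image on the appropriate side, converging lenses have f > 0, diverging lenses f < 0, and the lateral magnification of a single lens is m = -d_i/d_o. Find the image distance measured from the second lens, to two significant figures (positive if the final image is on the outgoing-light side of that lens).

First lens: d_i1 = 1/(1/(-9.5) - 1/28) = -7.093 cm.
With d_i1 < 0 the first image is virtual and lies on the object side; the object distance for lens 2 is d_o2 = 41 - (-7.093) = 48.093 cm.
Second lens: d_i2 = 1/(1/32.5 - 1/(48.093)) = 100.237 cm.

100 cm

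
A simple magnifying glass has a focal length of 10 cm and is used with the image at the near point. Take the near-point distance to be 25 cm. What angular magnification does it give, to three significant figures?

M = 1 + D/f = 1 + 25/10 = 3.500.

3.50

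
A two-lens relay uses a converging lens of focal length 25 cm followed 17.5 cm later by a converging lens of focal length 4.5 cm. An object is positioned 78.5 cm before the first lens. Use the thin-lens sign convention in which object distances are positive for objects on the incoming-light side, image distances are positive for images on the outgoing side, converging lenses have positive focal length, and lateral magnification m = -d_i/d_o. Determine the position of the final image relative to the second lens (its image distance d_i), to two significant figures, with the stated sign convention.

Lens 1: 1/d_i1 = 1/f_1 - 1/d_o1 = 1/25 - 1/78.5 = 0.02726 cm^-1, so d_i1 = 36.682 cm.
This image would form 36.682 cm past lens 1, i.e. 19.182 cm beyond lens 2, so it is a virtual object for lens 2: d_o2 = 17.5 - 36.682 = -19.182 cm.
Lens 2: 1/d_i2 = 1/f_2 - 1/d_o2 = 1/4.5 - 1/(-19.182) = 0.27435 cm^-1, so d_i2 = 3.645 cm.

3.6 cm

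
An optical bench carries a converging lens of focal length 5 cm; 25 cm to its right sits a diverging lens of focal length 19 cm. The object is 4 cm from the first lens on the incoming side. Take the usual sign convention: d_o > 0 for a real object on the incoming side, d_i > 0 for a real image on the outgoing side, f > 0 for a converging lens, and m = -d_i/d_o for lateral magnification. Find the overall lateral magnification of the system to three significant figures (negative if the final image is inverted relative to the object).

First lens: d_i1 = 1/(1/5 - 1/4) = -20.000 cm.
m_1 = -(-20.000)/4 = 5.0000.
With d_i1 < 0 the first image is virtual and lies on the object side; the object distance for lens 2 is d_o2 = 25 - (-20.000) = 45.000 cm.
Second lens: d_i2 = 1/(1/(-19) - 1/(45.000)) = -13.359 cm.
m_2 = -(-13.359)/(45.000) = 0.2969.
The system's lateral magnification is m_1 m_2 = (5.0000)(0.2969) = 1.4844.

1.48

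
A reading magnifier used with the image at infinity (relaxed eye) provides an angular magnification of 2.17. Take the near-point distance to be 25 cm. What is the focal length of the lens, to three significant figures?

11.5 cm

For the image at infinity, M = D/f.
f = D/M = 25/2.17 = 11.521 cm.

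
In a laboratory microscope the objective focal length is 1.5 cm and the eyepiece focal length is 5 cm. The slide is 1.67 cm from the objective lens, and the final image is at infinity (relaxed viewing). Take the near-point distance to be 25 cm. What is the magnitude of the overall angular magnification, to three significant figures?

44.1

Objective: 1/d_i = 1/f_obj - 1/d_o = 1/1.5 - 1/1.67 = 0.06786 cm^-1, so d_i = 14.735 cm.
m_obj = -d_i/d_o = -14.735/1.67 = -8.824.
Eyepiece angular magnification (image at infinity): M_eye = D/f_e = 25/5 = 5.000.
Overall M = m_obj x M_eye = (-8.824)(5.000) = -44.12.
|M| = 44.12.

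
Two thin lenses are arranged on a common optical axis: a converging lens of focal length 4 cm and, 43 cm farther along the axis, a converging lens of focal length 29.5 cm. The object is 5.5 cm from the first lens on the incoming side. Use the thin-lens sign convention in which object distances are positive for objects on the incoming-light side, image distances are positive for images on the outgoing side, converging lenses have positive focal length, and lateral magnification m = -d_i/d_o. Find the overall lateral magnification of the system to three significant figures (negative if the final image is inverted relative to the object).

Lens 1: 1/d_i1 = 1/f_1 - 1/d_o1 = 1/4 - 1/5.5 = 0.06818 cm^-1, so d_i1 = 14.667 cm.
m_1 = -(14.667)/5.5 = -2.6667.
That image sits 28.333 cm in front of the second lens, so d_o2 = 28.333 cm.
Lens 2: 1/d_i2 = 1/f_2 - 1/d_o2 = 1/29.5 - 1/(28.333) = -0.00140 cm^-1, so d_i2 = -716.429 cm.
m_2 = -(-716.429)/(28.333) = 25.2857.
The system's lateral magnification is m_1 m_2 = (-2.6667)(25.2857) = -67.4286.

-67.4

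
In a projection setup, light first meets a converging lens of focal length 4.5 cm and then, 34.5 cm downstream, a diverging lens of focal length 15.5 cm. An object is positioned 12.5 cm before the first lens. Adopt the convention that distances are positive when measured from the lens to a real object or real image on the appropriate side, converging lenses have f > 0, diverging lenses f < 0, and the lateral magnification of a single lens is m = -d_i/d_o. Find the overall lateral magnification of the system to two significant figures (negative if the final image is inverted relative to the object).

-0.20

Lens 1: 1/d_i1 = 1/f_1 - 1/d_o1 = 1/4.5 - 1/12.5 = 0.14222 cm^-1, so d_i1 = 7.031 cm.
m_1 = -(7.031)/12.5 = -0.5625.
The intermediate image is 7.031 cm to the right of lens 1, so d_o2 = L - d_i1 = 34.5 - 7.031 = 27.469 cm.
Lens 2: 1/d_i2 = 1/f_2 - 1/d_o2 = 1/(-15.5) - 1/(27.469) = -0.10092 cm^-1, so d_i2 = -9.909 cm.
m_2 = -(-9.909)/(27.469) = 0.3607.
The system's lateral magnification is m_1 m_2 = (-0.5625)(0.3607) = -0.2029.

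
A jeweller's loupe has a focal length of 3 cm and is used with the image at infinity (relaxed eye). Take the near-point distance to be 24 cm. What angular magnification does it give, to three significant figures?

M = D/f = 24/3 = 8.000.

8.00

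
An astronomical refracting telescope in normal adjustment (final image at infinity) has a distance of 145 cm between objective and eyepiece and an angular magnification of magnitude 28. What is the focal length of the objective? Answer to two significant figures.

140 cm

In normal adjustment the tube length equals f_obj + f_eye and |M| = f_obj/f_eye.
So f_obj = 28 f_eye and 28 f_eye + f_eye = 145 cm, giving f_eye = 145/29 = 5.000 cm and f_obj = 140.000 cm.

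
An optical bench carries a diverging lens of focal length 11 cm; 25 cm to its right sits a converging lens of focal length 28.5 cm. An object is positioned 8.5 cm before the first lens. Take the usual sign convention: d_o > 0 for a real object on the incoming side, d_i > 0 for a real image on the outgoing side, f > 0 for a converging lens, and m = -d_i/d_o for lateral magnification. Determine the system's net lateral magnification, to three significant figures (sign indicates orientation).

-12.4

Applying the thin-lens equation to the first lens, 1/(-11) = 1/8.5 + 1/d_i1, which gives d_i1 = -4.795 cm.
Its lateral magnification is m_1 = -d_i1/d_o1 = -(-4.795)/8.5 = 0.5641.
The intermediate image is virtual, 4.795 cm to the left of lens 1, so d_o2 = L - d_i1 = 25 - (-4.795) = 29.795 cm.
Applying the thin-lens equation again with f_2 = 28.5 cm and d_o2 = 29.795 cm gives d_i2 = 655.782 cm.
m_2 = -(655.782)/(29.795) = -22.0099.
The system's lateral magnification is m_1 m_2 = (0.5641)(-22.0099) = -12.4158.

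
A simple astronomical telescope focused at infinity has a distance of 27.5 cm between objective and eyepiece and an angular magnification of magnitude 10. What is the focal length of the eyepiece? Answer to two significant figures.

In normal adjustment the tube length equals f_obj + f_eye and |M| = f_obj/f_eye.
So f_obj = 10 f_eye and 10 f_eye + f_eye = 27.5 cm, giving f_eye = 27.5/11 = 2.500 cm and f_obj = 25.000 cm.

2.5 cm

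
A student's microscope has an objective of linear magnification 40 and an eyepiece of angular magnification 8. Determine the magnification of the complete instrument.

320

The overall magnification of a compound microscope is the product of the objective and eyepiece magnifications:
M = M_obj x M_eye = 40 x 8 = 320.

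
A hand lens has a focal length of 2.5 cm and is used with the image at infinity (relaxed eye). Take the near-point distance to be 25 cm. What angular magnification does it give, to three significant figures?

10.0

M = D/f = 25/2.5 = 10.000.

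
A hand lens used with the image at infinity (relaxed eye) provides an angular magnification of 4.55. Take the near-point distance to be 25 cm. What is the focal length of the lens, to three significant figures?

For the image at infinity, M = D/f.
f = D/M = 25/4.55 = 5.495 cm.

5.49 cm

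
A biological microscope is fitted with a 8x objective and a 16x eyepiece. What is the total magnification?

128

The overall magnification of a compound microscope is the product of the objective and eyepiece magnifications:
M = M_obj x M_eye = 8 x 16 = 128.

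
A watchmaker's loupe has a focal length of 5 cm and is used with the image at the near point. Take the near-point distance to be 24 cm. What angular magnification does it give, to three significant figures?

5.80

M = 1 + D/f = 1 + 24/5 = 5.800.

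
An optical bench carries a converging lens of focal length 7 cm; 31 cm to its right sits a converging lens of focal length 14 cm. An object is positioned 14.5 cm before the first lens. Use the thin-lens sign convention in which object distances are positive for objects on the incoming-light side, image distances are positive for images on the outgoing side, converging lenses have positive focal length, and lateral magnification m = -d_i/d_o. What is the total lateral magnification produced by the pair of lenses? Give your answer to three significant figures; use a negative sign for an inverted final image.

3.77

Lens 1: 1/d_i1 = 1/f_1 - 1/d_o1 = 1/7 - 1/14.5 = 0.07389 cm^-1, so d_i1 = 13.533 cm.
m_1 = -(13.533)/14.5 = -0.9333.
Object distance for lens 2: d_o2 = 31 - 13.533 = 17.467 cm.
Lens 2: 1/d_i2 = 1/f_2 - 1/d_o2 = 1/14 - 1/(17.467) = 0.01418 cm^-1, so d_i2 = 70.538 cm.
m_2 = -(70.538)/(17.467) = -4.0385.
The system's lateral magnification is m_1 m_2 = (-0.9333)(-4.0385) = 3.7692.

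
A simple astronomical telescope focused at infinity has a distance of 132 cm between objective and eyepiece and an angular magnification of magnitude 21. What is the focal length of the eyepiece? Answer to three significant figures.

6.00 cm

In normal adjustment the tube length equals f_obj + f_eye and |M| = f_obj/f_eye.
So f_obj = 21 f_eye and 21 f_eye + f_eye = 132 cm, giving f_eye = 132/22 = 6.000 cm and f_obj = 126.000 cm.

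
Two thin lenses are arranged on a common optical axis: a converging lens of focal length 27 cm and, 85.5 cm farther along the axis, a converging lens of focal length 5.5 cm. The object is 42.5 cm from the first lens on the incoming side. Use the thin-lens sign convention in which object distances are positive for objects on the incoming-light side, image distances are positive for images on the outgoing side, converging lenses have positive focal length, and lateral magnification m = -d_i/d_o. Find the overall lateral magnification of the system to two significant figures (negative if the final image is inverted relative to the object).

1.6

First lens: d_i1 = 1/(1/27 - 1/42.5) = 74.032 cm.
m_1 = -(74.032)/42.5 = -1.7419.
That image sits 11.468 cm in front of the second lens, so d_o2 = 11.468 cm.
Second lens: d_i2 = 1/(1/5.5 - 1/(11.468)) = 10.569 cm.
m_2 = -(10.569)/(11.468) = -0.9216.
The system's lateral magnification is m_1 m_2 = (-1.7419)(-0.9216) = 1.6054.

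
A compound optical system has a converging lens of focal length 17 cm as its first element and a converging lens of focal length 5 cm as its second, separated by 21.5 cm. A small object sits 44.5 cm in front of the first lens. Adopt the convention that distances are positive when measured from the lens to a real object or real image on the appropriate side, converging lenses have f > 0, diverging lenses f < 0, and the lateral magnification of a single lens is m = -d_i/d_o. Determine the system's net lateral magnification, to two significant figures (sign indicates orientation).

-0.28

First lens: d_i1 = 1/(1/17 - 1/44.5) = 27.509 cm.
m_1 = -(27.509)/44.5 = -0.6182.
This image would form 27.509 cm past lens 1, i.e. 6.009 cm beyond lens 2, so it is a virtual object for lens 2: d_o2 = 21.5 - 27.509 = -6.009 cm.
Second lens: d_i2 = 1/(1/5 - 1/(-6.009)) = 2.729 cm.
m_2 = -(2.729)/(-6.009) = 0.4542.
Overall magnification: m = m_1 m_2 = -0.2808.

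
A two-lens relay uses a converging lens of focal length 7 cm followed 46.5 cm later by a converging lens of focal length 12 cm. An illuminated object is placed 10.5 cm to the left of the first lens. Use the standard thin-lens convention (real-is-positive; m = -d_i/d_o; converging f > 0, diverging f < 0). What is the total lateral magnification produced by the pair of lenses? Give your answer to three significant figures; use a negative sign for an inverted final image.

Lens 1: 1/d_i1 = 1/f_1 - 1/d_o1 = 1/7 - 1/10.5 = 0.04762 cm^-1, so d_i1 = 21.000 cm.
m_1 = -(21.000)/10.5 = -2.0000.
Object distance for lens 2: d_o2 = 46.5 - 21.000 = 25.500 cm.
Lens 2: 1/d_i2 = 1/f_2 - 1/d_o2 = 1/12 - 1/(25.500) = 0.04412 cm^-1, so d_i2 = 22.667 cm.
m_2 = -(22.667)/(25.500) = -0.8889.
The system's lateral magnification is m_1 m_2 = (-2.0000)(-0.8889) = 1.7778.

1.78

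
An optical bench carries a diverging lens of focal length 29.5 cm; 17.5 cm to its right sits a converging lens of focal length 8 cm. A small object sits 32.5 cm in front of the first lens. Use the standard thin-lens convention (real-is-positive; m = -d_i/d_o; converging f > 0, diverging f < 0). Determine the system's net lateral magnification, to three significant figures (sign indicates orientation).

-0.152

Lens 1: 1/d_i1 = 1/f_1 - 1/d_o1 = 1/(-29.5) - 1/32.5 = -0.06467 cm^-1, so d_i1 = -15.464 cm.
m_1 = -(-15.464)/32.5 = 0.4758.
The intermediate image is virtual, 15.464 cm to the left of lens 1, so d_o2 = L - d_i1 = 17.5 - (-15.464) = 32.964 cm.
Lens 2: 1/d_i2 = 1/f_2 - 1/d_o2 = 1/8 - 1/(32.964) = 0.09466 cm^-1, so d_i2 = 10.564 cm.
m_2 = -(10.564)/(32.964) = -0.3205.
Overall magnification: m = m_1 m_2 = -0.1525.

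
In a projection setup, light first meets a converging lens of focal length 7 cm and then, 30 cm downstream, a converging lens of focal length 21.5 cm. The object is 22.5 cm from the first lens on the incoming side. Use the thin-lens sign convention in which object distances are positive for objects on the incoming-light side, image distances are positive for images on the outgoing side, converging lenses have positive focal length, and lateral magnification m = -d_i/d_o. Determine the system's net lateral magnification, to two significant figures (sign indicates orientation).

First lens: d_i1 = 1/(1/7 - 1/22.5) = 10.161 cm.
m_1 = -(10.161)/22.5 = -0.4516.
Object distance for lens 2: d_o2 = 30 - 10.161 = 19.839 cm.
Second lens: d_i2 = 1/(1/21.5 - 1/(19.839)) = -256.748 cm.
m_2 = -(-256.748)/(19.839) = 12.9417.
The system's lateral magnification is m_1 m_2 = (-0.4516)(12.9417) = -5.8447.

-5.8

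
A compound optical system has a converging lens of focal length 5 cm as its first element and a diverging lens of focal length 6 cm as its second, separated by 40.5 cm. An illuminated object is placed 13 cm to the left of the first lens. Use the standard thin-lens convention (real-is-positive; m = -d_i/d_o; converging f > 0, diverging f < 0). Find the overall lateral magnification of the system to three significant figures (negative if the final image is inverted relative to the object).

-0.0977

First lens: d_i1 = 1/(1/5 - 1/13) = 8.125 cm.
m_1 = -(8.125)/13 = -0.6250.
Object distance for lens 2: d_o2 = 40.5 - 8.125 = 32.375 cm.
Second lens: d_i2 = 1/(1/(-6) - 1/(32.375)) = -5.062 cm.
m_2 = -(-5.062)/(32.375) = 0.1564.
The system's lateral magnification is m_1 m_2 = (-0.6250)(0.1564) = -0.0977.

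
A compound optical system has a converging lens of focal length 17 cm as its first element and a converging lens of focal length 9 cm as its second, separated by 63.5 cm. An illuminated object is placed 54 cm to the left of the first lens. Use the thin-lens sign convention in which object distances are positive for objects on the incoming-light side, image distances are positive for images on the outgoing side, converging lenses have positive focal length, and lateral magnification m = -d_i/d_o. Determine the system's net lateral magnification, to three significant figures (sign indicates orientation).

0.139

Lens 1: 1/d_i1 = 1/f_1 - 1/d_o1 = 1/17 - 1/54 = 0.04031 cm^-1, so d_i1 = 24.811 cm.
m_1 = -(24.811)/54 = -0.4595.
The intermediate image is 24.811 cm to the right of lens 1, so d_o2 = L - d_i1 = 63.5 - 24.811 = 38.689 cm.
Lens 2: 1/d_i2 = 1/f_2 - 1/d_o2 = 1/9 - 1/(38.689) = 0.08526 cm^-1, so d_i2 = 11.728 cm.
m_2 = -(11.728)/(38.689) = -0.3031.
Overall magnification: m = m_1 m_2 = 0.1393.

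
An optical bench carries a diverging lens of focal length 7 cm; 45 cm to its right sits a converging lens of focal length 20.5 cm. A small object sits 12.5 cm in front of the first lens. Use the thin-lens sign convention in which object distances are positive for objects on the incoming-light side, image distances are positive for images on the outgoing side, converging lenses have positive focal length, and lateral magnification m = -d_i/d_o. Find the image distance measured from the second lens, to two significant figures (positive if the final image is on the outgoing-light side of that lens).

Lens 1: 1/d_i1 = 1/f_1 - 1/d_o1 = 1/(-7) - 1/12.5 = -0.22286 cm^-1, so d_i1 = -4.487 cm.
The intermediate image is virtual, 4.487 cm to the left of lens 1, so d_o2 = L - d_i1 = 45 - (-4.487) = 49.487 cm.
Lens 2: 1/d_i2 = 1/f_2 - 1/d_o2 = 1/20.5 - 1/(49.487) = 0.02857 cm^-1, so d_i2 = 34.998 cm.

35 cm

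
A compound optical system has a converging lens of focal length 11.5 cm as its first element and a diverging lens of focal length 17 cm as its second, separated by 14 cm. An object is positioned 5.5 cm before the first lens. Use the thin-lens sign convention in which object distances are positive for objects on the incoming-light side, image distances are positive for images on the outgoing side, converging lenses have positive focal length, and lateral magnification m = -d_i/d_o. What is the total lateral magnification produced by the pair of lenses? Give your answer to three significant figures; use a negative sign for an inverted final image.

Lens 1: 1/d_i1 = 1/f_1 - 1/d_o1 = 1/11.5 - 1/5.5 = -0.09486 cm^-1, so d_i1 = -10.542 cm.
m_1 = -(-10.542)/5.5 = 1.9167.
The intermediate image is virtual, 10.542 cm to the left of lens 1, so d_o2 = L - d_i1 = 14 - (-10.542) = 24.542 cm.
Lens 2: 1/d_i2 = 1/f_2 - 1/d_o2 = 1/(-17) - 1/(24.542) = -0.09957 cm^-1, so d_i2 = -10.043 cm.
m_2 = -(-10.043)/(24.542) = 0.4092.
The system's lateral magnification is m_1 m_2 = (1.9167)(0.4092) = 0.7844.

0.784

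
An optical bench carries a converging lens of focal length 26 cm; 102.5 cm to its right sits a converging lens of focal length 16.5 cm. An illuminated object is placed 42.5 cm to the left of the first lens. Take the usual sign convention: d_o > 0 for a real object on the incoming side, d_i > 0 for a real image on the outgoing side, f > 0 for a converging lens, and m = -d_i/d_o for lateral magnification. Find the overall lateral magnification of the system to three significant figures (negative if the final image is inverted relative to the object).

1.37

First lens: d_i1 = 1/(1/26 - 1/42.5) = 66.970 cm.
m_1 = -(66.970)/42.5 = -1.5758.
That image sits 35.530 cm in front of the second lens, so d_o2 = 35.530 cm.
Second lens: d_i2 = 1/(1/16.5 - 1/(35.530)) = 30.806 cm.
m_2 = -(30.806)/(35.530) = -0.8670.
Overall magnification: m = m_1 m_2 = 1.3662.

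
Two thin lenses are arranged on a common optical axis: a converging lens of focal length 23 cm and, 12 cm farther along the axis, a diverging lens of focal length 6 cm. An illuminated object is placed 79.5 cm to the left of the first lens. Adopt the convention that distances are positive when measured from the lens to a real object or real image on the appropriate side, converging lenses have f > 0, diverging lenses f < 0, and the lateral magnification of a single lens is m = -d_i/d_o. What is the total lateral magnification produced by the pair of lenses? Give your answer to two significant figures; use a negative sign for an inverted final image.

0.17

First lens: d_i1 = 1/(1/23 - 1/79.5) = 32.363 cm.
m_1 = -(32.363)/79.5 = -0.4071.
This image would form 32.363 cm past lens 1, i.e. 20.363 cm beyond lens 2, so it is a virtual object for lens 2: d_o2 = 12 - 32.363 = -20.363 cm.
Second lens: d_i2 = 1/(1/(-6) - 1/(-20.363)) = -8.506 cm.
m_2 = -(-8.506)/(-20.363) = -0.4177.
Total m = m_1 x m_2 = (-0.4071)(-0.4177) = 0.1701.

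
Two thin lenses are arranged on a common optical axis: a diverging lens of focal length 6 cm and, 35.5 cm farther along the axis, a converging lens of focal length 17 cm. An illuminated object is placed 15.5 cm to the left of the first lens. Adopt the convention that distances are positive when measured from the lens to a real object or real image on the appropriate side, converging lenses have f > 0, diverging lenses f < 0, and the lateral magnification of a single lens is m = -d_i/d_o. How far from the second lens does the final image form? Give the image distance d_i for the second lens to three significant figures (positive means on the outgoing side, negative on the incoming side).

First lens: d_i1 = 1/(1/(-6) - 1/15.5) = -4.326 cm.
With d_i1 < 0 the first image is virtual and lies on the object side; the object distance for lens 2 is d_o2 = 35.5 - (-4.326) = 39.826 cm.
Second lens: d_i2 = 1/(1/17 - 1/(39.826)) = 29.661 cm.

29.7 cm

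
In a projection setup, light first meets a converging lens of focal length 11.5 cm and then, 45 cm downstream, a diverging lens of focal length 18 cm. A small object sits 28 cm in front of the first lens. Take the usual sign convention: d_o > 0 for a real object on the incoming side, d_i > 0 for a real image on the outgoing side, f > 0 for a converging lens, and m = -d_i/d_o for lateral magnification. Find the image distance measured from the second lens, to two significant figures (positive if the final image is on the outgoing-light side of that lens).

Applying the thin-lens equation to the first lens, 1/11.5 = 1/28 + 1/d_i1, which gives d_i1 = 19.515 cm.
The intermediate image is 19.515 cm to the right of lens 1, so d_o2 = L - d_i1 = 45 - 19.515 = 25.485 cm.
Applying the thin-lens equation again with f_2 = -18 cm and d_o2 = 25.485 cm gives d_i2 = -10.549 cm.

-11 cm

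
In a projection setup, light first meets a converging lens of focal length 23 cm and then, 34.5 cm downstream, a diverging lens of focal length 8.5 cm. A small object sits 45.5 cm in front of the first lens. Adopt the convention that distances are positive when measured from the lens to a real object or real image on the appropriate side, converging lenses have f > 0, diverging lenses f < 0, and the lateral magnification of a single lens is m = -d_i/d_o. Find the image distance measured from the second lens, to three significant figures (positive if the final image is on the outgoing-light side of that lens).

Applying the thin-lens equation to the first lens, 1/23 = 1/45.5 + 1/d_i1, which gives d_i1 = 46.511 cm.
This image would form 46.511 cm past lens 1, i.e. 12.011 cm beyond lens 2, so it is a virtual object for lens 2: d_o2 = 34.5 - 46.511 = -12.011 cm.
Applying the thin-lens equation again with f_2 = -8.5 cm and d_o2 = -12.011 cm gives d_i2 = -29.078 cm.

-29.1 cm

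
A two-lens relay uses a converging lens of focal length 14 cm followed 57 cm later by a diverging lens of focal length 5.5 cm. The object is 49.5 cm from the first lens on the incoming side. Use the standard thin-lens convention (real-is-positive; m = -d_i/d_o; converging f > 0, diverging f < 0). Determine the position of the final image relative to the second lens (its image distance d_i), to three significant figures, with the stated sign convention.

-4.80 cm

Lens 1: 1/d_i1 = 1/f_1 - 1/d_o1 = 1/14 - 1/49.5 = 0.05123 cm^-1, so d_i1 = 19.521 cm.
Object distance for lens 2: d_o2 = 57 - 19.521 = 37.479 cm.
Lens 2: 1/d_i2 = 1/f_2 - 1/d_o2 = 1/(-5.5) - 1/(37.479) = -0.20850 cm^-1, so d_i2 = -4.796 cm.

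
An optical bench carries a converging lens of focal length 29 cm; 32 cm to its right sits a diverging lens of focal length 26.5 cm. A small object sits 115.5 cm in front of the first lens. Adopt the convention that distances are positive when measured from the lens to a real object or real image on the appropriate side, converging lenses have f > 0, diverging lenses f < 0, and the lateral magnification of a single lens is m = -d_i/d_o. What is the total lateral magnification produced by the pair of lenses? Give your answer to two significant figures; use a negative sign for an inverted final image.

Lens 1: 1/d_i1 = 1/f_1 - 1/d_o1 = 1/29 - 1/115.5 = 0.02582 cm^-1, so d_i1 = 38.723 cm.
m_1 = -(38.723)/115.5 = -0.3353.
This image would form 38.723 cm past lens 1, i.e. 6.723 cm beyond lens 2, so it is a virtual object for lens 2: d_o2 = 32 - 38.723 = -6.723 cm.
Lens 2: 1/d_i2 = 1/f_2 - 1/d_o2 = 1/(-26.5) - 1/(-6.723) = 0.11102 cm^-1, so d_i2 = 9.008 cm.
m_2 = -(9.008)/(-6.723) = 1.3399.
The system's lateral magnification is m_1 m_2 = (-0.3353)(1.3399) = -0.4492.

-0.45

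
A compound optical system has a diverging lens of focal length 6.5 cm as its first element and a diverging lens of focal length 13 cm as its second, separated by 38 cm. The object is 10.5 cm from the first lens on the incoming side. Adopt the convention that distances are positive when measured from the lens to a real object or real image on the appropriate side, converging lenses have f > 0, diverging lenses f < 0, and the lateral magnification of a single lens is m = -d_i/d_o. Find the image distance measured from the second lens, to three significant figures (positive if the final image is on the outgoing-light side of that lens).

First lens: d_i1 = 1/(1/(-6.5) - 1/10.5) = -4.015 cm.
With d_i1 < 0 the first image is virtual and lies on the object side; the object distance for lens 2 is d_o2 = 38 - (-4.015) = 42.015 cm.
Second lens: d_i2 = 1/(1/(-13) - 1/(42.015)) = -9.928 cm.

-9.93 cm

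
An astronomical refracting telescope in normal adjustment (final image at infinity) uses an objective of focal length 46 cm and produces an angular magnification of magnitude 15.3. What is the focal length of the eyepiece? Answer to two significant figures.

3.0 cm

|M| = f_obj/f_eye, so f_eye = f_obj/|M| = 46/15.3 = 3.007 cm.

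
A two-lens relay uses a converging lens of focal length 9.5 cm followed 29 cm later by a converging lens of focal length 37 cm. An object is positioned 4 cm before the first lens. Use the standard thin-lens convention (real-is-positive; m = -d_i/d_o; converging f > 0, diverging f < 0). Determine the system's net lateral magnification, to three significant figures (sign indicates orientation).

Applying the thin-lens equation to the first lens, 1/9.5 = 1/4 + 1/d_i1, which gives d_i1 = -6.909 cm.
Its lateral magnification is m_1 = -d_i1/d_o1 = -(-6.909)/4 = 1.7273.
The intermediate image is virtual, 6.909 cm to the left of lens 1, so d_o2 = L - d_i1 = 29 - (-6.909) = 35.909 cm.
Applying the thin-lens equation again with f_2 = 37 cm and d_o2 = 35.909 cm gives d_i2 = -1217.917 cm.
m_2 = -(-1217.917)/(35.909) = 33.9167.
Overall magnification: m = m_1 m_2 = 58.5833.

58.6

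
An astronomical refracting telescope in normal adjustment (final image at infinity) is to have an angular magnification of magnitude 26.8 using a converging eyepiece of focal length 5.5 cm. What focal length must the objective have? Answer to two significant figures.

|M| = f_obj/|f_eye|, so f_obj = |M| x |f_eye| = 26.8 x 5.5 = 147.400 cm.

150 cm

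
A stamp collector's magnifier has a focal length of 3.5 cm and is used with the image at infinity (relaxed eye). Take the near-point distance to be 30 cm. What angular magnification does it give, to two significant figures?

M = D/f = 30/3.5 = 8.571.

8.6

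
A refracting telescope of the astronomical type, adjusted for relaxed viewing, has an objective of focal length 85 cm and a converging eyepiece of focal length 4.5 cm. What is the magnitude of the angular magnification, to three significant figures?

|M| = f_obj/|f_eye| = 85/4.5 = 18.889.

18.9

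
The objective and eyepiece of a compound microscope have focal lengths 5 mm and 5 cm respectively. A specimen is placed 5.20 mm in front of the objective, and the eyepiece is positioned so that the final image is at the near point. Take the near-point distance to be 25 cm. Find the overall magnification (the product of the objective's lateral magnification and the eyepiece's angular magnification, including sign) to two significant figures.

-150

Convert to cm: f_obj = 5 mm = 0.5 cm; d_o = 5.20 mm = 0.52 cm.
Objective: 1/d_i = 1/f_obj - 1/d_o = 1/0.5 - 1/0.52 = 0.07692 cm^-1, so d_i = 13.000 cm.
m_obj = -d_i/d_o = -13.000/0.52 = -25.000.
Eyepiece angular magnification (image at near point): M_eye = 1 + D/f_e = 1 + 25/5 = 6.000.
Overall M = m_obj x M_eye = (-25.000)(6.000) = -150.00.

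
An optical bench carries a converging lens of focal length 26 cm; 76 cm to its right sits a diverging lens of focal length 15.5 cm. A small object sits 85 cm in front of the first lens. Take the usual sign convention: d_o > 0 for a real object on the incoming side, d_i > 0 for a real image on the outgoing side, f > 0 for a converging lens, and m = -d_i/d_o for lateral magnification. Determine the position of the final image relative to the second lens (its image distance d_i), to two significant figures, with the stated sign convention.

Applying the thin-lens equation to the first lens, 1/26 = 1/85 + 1/d_i1, which gives d_i1 = 37.458 cm.
The intermediate image is 37.458 cm to the right of lens 1, so d_o2 = L - d_i1 = 76 - 37.458 = 38.542 cm.
Applying the thin-lens equation again with f_2 = -15.5 cm and d_o2 = 38.542 cm gives d_i2 = -11.054 cm.

-11 cm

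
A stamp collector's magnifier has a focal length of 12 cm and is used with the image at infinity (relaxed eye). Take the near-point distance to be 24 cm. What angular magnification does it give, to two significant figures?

M = D/f = 24/12 = 2.000.

2.0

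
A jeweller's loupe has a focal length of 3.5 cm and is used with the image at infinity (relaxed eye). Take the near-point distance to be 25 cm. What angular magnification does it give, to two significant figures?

7.1

M = D/f = 25/3.5 = 7.143.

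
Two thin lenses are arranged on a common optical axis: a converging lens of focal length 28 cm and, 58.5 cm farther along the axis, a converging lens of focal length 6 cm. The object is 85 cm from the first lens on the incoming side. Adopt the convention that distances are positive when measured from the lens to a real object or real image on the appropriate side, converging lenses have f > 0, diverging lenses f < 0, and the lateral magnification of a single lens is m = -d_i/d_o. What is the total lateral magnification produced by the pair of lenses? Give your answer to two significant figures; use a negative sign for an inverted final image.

0.27

First lens: d_i1 = 1/(1/28 - 1/85) = 41.754 cm.
m_1 = -(41.754)/85 = -0.4912.
Object distance for lens 2: d_o2 = 58.5 - 41.754 = 16.746 cm.
Second lens: d_i2 = 1/(1/6 - 1/(16.746)) = 9.350 cm.
m_2 = -(9.350)/(16.746) = -0.5584.
Total m = m_1 x m_2 = (-0.4912)(-0.5584) = 0.2743.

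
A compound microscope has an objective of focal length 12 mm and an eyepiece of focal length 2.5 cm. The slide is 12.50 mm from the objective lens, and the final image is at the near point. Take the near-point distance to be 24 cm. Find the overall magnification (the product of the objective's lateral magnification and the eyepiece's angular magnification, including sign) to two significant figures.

Convert to cm: f_obj = 12 mm = 1.2 cm; d_o = 12.50 mm = 1.25 cm.
Objective: 1/d_i = 1/f_obj - 1/d_o = 1/1.2 - 1/1.25 = 0.03333 cm^-1, so d_i = 30.000 cm.
m_obj = -d_i/d_o = -30.000/1.25 = -24.000.
Eyepiece angular magnification (image at near point): M_eye = 1 + D/f_e = 1 + 24/2.5 = 10.600.
Overall M = m_obj x M_eye = (-24.000)(10.600) = -254.40.

-250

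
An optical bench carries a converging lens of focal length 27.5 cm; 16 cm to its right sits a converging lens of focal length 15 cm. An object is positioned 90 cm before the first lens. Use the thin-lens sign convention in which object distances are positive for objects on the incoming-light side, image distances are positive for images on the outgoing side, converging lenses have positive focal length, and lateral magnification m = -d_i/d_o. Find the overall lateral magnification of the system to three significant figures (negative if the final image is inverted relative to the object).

-0.171

First lens: d_i1 = 1/(1/27.5 - 1/90) = 39.600 cm.
m_1 = -(39.600)/90 = -0.4400.
This image would form 39.600 cm past lens 1, i.e. 23.600 cm beyond lens 2, so it is a virtual object for lens 2: d_o2 = 16 - 39.600 = -23.600 cm.
Second lens: d_i2 = 1/(1/15 - 1/(-23.600)) = 9.171 cm.
m_2 = -(9.171)/(-23.600) = 0.3886.
The system's lateral magnification is m_1 m_2 = (-0.4400)(0.3886) = -0.1710.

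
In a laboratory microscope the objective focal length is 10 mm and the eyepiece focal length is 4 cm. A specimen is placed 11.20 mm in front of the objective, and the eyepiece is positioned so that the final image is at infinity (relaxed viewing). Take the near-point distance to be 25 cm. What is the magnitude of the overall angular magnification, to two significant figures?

Convert to cm: f_obj = 10 mm = 1 cm; d_o = 11.20 mm = 1.12 cm.
Objective: 1/d_i = 1/f_obj - 1/d_o = 1/1 - 1/1.12 = 0.10714 cm^-1, so d_i = 9.333 cm.
m_obj = -d_i/d_o = -9.333/1.12 = -8.333.
Eyepiece angular magnification (image at infinity): M_eye = D/f_e = 25/4 = 6.250.
Overall M = m_obj x M_eye = (-8.333)(6.250) = -52.08.
|M| = 52.08.

52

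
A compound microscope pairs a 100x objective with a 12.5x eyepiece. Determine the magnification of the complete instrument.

1250

The overall magnification of a compound microscope is the product of the objective and eyepiece magnifications:
M = M_obj x M_eye = 100 x 12.5 = 1250.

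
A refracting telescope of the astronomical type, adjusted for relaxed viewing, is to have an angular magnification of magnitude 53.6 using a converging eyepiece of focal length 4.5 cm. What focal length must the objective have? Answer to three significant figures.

|M| = f_obj/|f_eye|, so f_obj = |M| x |f_eye| = 53.6 x 4.5 = 241.200 cm.

241 cm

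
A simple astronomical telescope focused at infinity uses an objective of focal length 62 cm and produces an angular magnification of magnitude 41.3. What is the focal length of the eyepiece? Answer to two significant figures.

1.5 cm

|M| = f_obj/f_eye, so f_eye = f_obj/|M| = 62/41.3 = 1.501 cm.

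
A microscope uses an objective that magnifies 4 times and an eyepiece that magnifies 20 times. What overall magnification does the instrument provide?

80

The overall magnification of a compound microscope is the product of the objective and eyepiece magnifications:
M = M_obj x M_eye = 4 x 20 = 80.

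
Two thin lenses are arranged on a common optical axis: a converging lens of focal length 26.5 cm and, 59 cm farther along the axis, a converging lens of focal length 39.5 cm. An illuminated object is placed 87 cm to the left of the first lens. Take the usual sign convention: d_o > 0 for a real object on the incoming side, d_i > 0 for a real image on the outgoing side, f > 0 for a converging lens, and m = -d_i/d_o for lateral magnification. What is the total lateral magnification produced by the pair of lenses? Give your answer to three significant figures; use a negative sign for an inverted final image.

Applying the thin-lens equation to the first lens, 1/26.5 = 1/87 + 1/d_i1, which gives d_i1 = 38.107 cm.
Its lateral magnification is m_1 = -d_i1/d_o1 = -(38.107)/87 = -0.4380.
That image sits 20.893 cm in front of the second lens, so d_o2 = 20.893 cm.
Applying the thin-lens equation again with f_2 = 39.5 cm and d_o2 = 20.893 cm gives d_i2 = -44.351 cm.
m_2 = -(-44.351)/(20.893) = 2.1228.
Total m = m_1 x m_2 = (-0.4380)(2.1228) = -0.9298.

-0.930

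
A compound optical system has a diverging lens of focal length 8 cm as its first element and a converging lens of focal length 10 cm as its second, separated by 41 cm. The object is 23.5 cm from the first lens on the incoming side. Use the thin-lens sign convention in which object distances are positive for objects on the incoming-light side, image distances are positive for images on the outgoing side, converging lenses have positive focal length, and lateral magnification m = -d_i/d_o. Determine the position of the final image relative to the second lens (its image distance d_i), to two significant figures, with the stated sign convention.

Applying the thin-lens equation to the first lens, 1/(-8) = 1/23.5 + 1/d_i1, which gives d_i1 = -5.968 cm.
With d_i1 < 0 the first image is virtual and lies on the object side; the object distance for lens 2 is d_o2 = 41 - (-5.968) = 46.968 cm.
Applying the thin-lens equation again with f_2 = 10 cm and d_o2 = 46.968 cm gives d_i2 = 12.705 cm.

13 cm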